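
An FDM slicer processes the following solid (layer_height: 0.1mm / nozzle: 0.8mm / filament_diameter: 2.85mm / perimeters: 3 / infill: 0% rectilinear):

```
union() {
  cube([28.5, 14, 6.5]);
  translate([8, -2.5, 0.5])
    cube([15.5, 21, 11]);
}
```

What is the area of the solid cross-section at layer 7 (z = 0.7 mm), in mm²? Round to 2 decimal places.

At z = 0.7 mm: the 28.5×14 cube contributes its full rectangle (area 399.00 mm²); the cube at (8, -2.5) is present — its section is the full 15.5×21 rectangle (area 325.50 mm²); Combining (union): the regions partially overlap — summed areas 724.50 mm² minus the doubly-counted overlap 217.00 mm² gives 507.50 mm² — area = 507.50 mm². Overall, the cross-section is a single solid region. Net area = 507.50 mm².

507.50 mm²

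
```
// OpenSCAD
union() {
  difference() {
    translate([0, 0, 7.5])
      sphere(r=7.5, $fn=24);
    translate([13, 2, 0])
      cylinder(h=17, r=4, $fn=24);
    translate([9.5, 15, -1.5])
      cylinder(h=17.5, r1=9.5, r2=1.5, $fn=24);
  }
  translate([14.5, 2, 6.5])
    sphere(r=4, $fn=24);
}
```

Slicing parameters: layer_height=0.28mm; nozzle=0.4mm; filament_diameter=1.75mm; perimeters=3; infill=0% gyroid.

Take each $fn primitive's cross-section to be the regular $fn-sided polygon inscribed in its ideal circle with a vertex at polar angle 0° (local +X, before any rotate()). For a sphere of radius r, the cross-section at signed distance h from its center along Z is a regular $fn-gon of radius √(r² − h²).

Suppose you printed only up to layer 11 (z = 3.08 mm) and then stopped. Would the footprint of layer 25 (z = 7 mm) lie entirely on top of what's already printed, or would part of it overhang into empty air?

Compare the two slices. At z = 3.08: the r=7.5 sphere contributes a regular 24-gon of circumradius √(7.5²−4.42²) = 6.059 (area = (24/2)·6.059²·sin(360°/24) = 114.03 mm²); the r=4 cylinder at (13, 2) contributes a regular 24-gon of circumradius 4 (area = (24/2)·4.000²·sin(360°/24) = 49.69 mm²); the cone at (9.5, 15) (r1=9.5→r2=1.5) has section circumradius 7.406 here — a regular 24-gon (area = (24/2)·7.406²·sin(360°/24) = 170.36 mm²); Taking the first minus the rest: starting from the r=7.5 sphere (114.03 mm²), the r=4 cylinder at (13, 2) misses the remaining region (no effect); the cone at (9.5, 15) misses the remaining region (no effect) — area = 114.03 mm²; the r=4 sphere at (14.5, 2) contributes a regular 24-gon of circumradius √(4²−3.42²) = 2.075 (area = (24/2)·2.075²·sin(360°/24) = 13.37 mm²); Combining (union): the 2 present regions are separate (no shared area or edge), so areas and boundary lengths simply add and each stays a separate island — area = 127.39 mm². At z = 7: the r=7.5 sphere slices to a regular 24-gon of circumradius 7.483 (√(r²−h²) with h=0.5 from center) (area = (24/2)·7.483²·sin(360°/24) = 173.93 mm²); the r=4 cylinder at (13, 2) contributes a regular 24-gon of circumradius 4 (area = (24/2)·4.000²·sin(360°/24) = 49.69 mm²); the cone at (9.5, 15) contributes a regular 24-gon of circumradius 5.614 (interpolated between r1=9.5 and r2=1.5 at t=0.486) (area = (24/2)·5.614²·sin(360°/24) = 97.90 mm²); After the difference (first − rest): starting from the r=7.5 sphere (173.93 mm²), the r=4 cylinder at (13, 2) misses the remaining region (no effect); the cone at (9.5, 15) misses the remaining region (no effect) — area = 173.93 mm²; the r=4 sphere at (14.5, 2) slices to a regular 24-gon of circumradius 3.969 (√(r²−h²) with h=0.5 from center) (area = (24/2)·3.969²·sin(360°/24) = 48.92 mm²); Combining (union): the 2 present regions are separate (no shared area or edge), so areas and boundary lengths simply add and each stays a separate island — area = 222.84 mm². Checking containment: at z = 7 the cross-section extends beyond the z = 3.08 cross-section by about 95.45 mm².

part overhangs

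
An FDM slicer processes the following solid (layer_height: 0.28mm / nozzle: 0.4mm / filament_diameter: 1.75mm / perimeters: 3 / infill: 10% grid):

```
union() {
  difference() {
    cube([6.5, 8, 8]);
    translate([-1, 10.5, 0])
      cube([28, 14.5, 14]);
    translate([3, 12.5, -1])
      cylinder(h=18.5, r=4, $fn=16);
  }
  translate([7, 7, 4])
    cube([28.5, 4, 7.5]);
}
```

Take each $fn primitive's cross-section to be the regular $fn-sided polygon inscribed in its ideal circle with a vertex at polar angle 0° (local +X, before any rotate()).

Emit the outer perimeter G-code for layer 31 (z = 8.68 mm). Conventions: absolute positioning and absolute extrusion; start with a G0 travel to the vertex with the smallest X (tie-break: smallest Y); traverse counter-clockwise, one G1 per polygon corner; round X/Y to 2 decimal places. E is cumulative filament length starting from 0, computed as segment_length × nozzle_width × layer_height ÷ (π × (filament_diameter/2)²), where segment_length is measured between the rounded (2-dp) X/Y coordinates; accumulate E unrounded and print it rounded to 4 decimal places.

G0 X7.00 Y7.00 Z8.68
G1 X35.50 Y7.00 E1.3271
G1 X35.50 Y11.00 E1.5133
G1 X7.00 Y11.00 E2.8404
G1 X7.00 Y7.00 E3.0267

At z = 8.68 mm: the cube does not reach this height (z outside [0, 8]); the 28×14.5 cube at (-1, 10.5) contributes its full rectangle; the cylinder at (3, 12.5): section is a regular 16-gon, circumradius r=4; Subtracting the remaining from the first: the first operand is absent here, so nothing remains; the cube at (7, 7) (footprint 28.5×4) is included at this height; Merging all regions: only the 28.5×4 cube at (7, 7) is present, so the union is just that shape — 1 connected region. The outline is a single polygon with 4 vertices. Extrusion per mm of travel: 0.4 × 0.28 / (π × 0.875²) = 0.046564. Accumulating E over each segment gives final E = 3.0267.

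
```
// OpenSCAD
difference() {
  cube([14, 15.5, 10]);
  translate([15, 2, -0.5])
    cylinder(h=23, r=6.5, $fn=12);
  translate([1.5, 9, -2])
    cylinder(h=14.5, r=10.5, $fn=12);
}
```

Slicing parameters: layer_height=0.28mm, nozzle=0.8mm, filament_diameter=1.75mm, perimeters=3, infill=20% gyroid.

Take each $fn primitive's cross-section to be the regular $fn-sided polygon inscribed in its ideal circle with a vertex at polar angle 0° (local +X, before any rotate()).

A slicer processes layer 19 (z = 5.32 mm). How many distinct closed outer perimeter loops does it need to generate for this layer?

At z = 5.32 mm: the cube (footprint 14×15.5) is included at this height; the r=6.5 cylinder at (15, 2) contributes a regular 12-gon of circumradius 6.5; the r=10.5 cylinder at (1.5, 9) gives a regular 12-gon of circumradius 10.5 (constant along its height); Taking the first minus the rest: starting from the 14×15.5 cube, the r=6.5 cylinder at (15, 2) partially overlaps it — only the 35.79 mm² overlap (of its 126.75 mm²) is removed, clipping the outline; the r=10.5 cylinder at (1.5, 9) partially overlaps it — only the 157.76 mm² overlap (of its 330.75 mm²) is removed, clipping the outline — 2 connected regions. The result has 2 disconnected regions.

2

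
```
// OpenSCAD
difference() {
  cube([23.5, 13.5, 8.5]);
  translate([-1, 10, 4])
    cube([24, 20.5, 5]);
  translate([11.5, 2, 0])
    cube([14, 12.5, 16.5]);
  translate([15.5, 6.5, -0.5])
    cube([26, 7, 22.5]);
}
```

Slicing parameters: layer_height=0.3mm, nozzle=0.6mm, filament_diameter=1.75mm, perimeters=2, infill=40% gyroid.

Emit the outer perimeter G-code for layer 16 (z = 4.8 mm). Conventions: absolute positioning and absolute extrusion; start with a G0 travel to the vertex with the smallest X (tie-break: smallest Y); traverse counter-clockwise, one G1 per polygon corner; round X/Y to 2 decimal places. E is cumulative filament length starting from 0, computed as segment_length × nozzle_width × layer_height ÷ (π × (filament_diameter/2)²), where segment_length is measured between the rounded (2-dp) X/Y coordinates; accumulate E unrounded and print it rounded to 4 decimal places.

At z = 4.8 mm: the 23.5×13.5 cube contributes its full rectangle; the cube at (-1, 10) is present — its section is the full 24×20.5 rectangle; the cube at (11.5, 2) is present — its section is the full 14×12.5 rectangle; the 26×7 cube at (15.5, 6.5) contributes its full rectangle; After the difference (first − rest): starting from the 23.5×13.5 cube, the 24×20.5 cube at (-1, 10) partially overlaps it — only the 80.50 mm² overlap (of its 492.00 mm²) is removed, clipping the outline; the 14×12.5 cube at (11.5, 2) partially overlaps it — only the 97.75 mm² overlap (of its 175.00 mm²) is removed, clipping the outline; the 26×7 cube at (15.5, 6.5) misses the remaining region (no effect) — 1 connected region. The outline is a single polygon with 6 vertices. Extrusion per mm of travel: 0.6 × 0.3 / (π × 0.875²) = 0.074835. Accumulating E over each segment gives final E = 5.0140.

G0 X0.00 Y0.00 Z4.80
G1 X23.50 Y0.00 E1.7586
G1 X23.50 Y2.00 E1.9083
G1 X11.50 Y2.00 E2.8063
G1 X11.50 Y10.00 E3.4050
G1 X0.00 Y10.00 E4.2656
G1 X0.00 Y0.00 E5.0140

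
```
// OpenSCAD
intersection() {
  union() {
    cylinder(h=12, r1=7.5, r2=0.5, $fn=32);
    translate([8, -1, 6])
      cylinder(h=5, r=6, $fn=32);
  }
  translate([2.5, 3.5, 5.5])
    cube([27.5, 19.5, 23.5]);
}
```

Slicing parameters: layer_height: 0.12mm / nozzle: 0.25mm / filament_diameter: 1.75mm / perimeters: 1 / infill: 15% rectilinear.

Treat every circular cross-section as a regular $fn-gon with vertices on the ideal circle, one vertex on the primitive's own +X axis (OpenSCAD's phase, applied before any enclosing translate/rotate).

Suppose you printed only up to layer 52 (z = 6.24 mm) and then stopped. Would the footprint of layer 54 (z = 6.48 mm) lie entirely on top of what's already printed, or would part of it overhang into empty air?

Compare the two slices. At z = 6.24: the cone contributes a regular 32-gon of circumradius 3.860 (interpolated between r1=7.5 and r2=0.5 at t=0.520) (area = (32/2)·3.860²·sin(360°/32) = 46.51 mm²); the r=6 cylinder at (8, -1) gives a regular 32-gon of circumradius 6 (constant along its height) (area = (32/2)·6.000²·sin(360°/32) = 112.37 mm²); Merging all regions: the regions partially overlap — summed areas 158.88 mm² minus the doubly-counted overlap 6.54 mm² gives 152.34 mm² — area = 152.34 mm²; the cube at (2.5, 3.5) (footprint 27.5×19.5) is included at this height (area 536.25 mm²); Keeping only the common overlap: the 27.5×19.5 cube at (2.5, 3.5) partially overlaps the result so far; clipping to the common part keeps 7.99 mm² — area = 7.99 mm². At z = 6.48: the cone: at t=0.540 of its height the radius interpolates to r₁+(r₂−r₁)t = 3.720, giving a regular 32-gon of that circumradius (area = (32/2)·3.720²·sin(360°/32) = 43.20 mm²); the cylinder at (8, -1): section is a regular 32-gon, circumradius r=6 (area = (32/2)·6.000²·sin(360°/32) = 112.37 mm²); Taking the union: the regions partially overlap — summed areas 155.57 mm² minus the doubly-counted overlap 5.72 mm² gives 149.84 mm² — area = 149.84 mm²; the 27.5×19.5 cube at (2.5, 3.5) contributes its full rectangle (area 536.25 mm²); After intersecting: the 27.5×19.5 cube at (2.5, 3.5) partially overlaps the result so far; clipping to the common part keeps 7.99 mm² — area = 7.99 mm². Checking containment: the cross-section at z = 6.48 is a subset of the cross-section at z = 6.24.

entirely on top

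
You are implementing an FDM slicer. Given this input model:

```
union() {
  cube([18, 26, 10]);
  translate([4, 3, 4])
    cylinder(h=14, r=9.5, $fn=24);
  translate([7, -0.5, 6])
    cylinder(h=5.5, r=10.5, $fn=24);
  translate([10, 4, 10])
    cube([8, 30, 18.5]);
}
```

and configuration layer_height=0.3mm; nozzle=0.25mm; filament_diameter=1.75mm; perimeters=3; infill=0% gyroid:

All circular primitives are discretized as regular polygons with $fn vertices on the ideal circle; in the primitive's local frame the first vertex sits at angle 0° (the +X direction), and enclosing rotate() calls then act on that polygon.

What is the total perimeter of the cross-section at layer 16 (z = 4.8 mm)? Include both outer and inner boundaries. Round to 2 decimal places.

100.94 mm

At z = 4.8 mm: the cube is present — its section is the full 18×26 rectangle (perimeter 88.00 mm); the r=9.5 cylinder at (4, 3) gives a regular 24-gon of circumradius 9.5 (constant along its height) (perimeter = 2·24·9.500·sin(180°/24) = 59.52 mm); the cylinder at (7, -0.5) is not intersected at this z (z outside [6, 11.5]); the cube at (10, 4) does not reach this height (z outside [10, 28.5]); Combining (union): the regions partially overlap (shared area 146.55 mm²), so the edge portions inside another operand are dropped and the merged outline is re-measured after clipping — boundary = 100.94 mm. Overall, the cross-section is a single solid region. Total boundary length (outer) = 100.94 mm.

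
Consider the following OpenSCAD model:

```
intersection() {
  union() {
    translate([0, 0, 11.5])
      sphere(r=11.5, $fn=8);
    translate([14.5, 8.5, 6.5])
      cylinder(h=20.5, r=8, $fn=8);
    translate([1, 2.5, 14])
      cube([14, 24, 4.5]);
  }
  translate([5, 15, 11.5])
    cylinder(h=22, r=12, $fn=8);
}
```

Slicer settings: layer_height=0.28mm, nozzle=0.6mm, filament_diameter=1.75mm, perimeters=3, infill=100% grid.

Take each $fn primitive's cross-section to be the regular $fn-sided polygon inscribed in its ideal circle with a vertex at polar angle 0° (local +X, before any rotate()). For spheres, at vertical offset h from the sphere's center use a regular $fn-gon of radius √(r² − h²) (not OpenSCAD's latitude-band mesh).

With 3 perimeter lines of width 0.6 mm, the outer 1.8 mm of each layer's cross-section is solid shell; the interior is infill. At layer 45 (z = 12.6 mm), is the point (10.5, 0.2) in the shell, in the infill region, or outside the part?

At z = 12.6 mm: the sphere: section is a regular 8-gon, circumradius = √(r²−h²) = √(11.5²−1.1²) = 11.447; the cylinder at (14.5, 8.5): section is a regular 8-gon, circumradius r=8; the cube at (1, 2.5) is not intersected at this z (z outside [14, 18.5]); Taking the union: the regions partially overlap (shared area 8.48 mm²), so overlapping operands fuse into one piece — 1 connected region; the cylinder at (5, 15): section is a regular 8-gon, circumradius r=12; Taking the intersection: the r=12 cylinder at (5, 15) partially overlaps the result so far; clipping to the common part keeps 139.81 mm² — 1 connected region. Overall, the cross-section is a single solid region. The nearest boundary edge runs (13.49, 6.51)→(5.00, 3.00); distance from the point to it = 4.69 mm. The point is not inside any of the regions above, so it lies outside the cross-section (4.69 mm from the nearest boundary).

outside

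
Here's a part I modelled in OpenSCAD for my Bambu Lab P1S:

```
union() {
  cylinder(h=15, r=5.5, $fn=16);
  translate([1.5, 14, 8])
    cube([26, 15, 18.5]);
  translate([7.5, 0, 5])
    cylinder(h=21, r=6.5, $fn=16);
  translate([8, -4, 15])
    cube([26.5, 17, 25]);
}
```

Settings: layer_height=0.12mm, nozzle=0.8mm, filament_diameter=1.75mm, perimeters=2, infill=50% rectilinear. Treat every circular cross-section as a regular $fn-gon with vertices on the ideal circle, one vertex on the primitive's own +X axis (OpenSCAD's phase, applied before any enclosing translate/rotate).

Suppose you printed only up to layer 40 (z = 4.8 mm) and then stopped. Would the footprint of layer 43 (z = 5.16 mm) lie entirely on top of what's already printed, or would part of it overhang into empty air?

Compare the two slices. At z = 4.8: the r=5.5 cylinder contributes a regular 16-gon of circumradius 5.5 (area = (16/2)·5.500²·sin(360°/16) = 92.61 mm²); the cube at (1.5, 14) is not intersected at this z (z outside [8, 26.5]); the cylinder at (7.5, 0) is absent (z outside [5, 26]); the cube at (8, -4) does not reach this height (z outside [15, 40]); Merging all regions: only the r=5.5 cylinder is present, so the union is just that shape — area = 92.61 mm². At z = 5.16: the r=5.5 cylinder gives a regular 16-gon of circumradius 5.5 (constant along its height) (area = (16/2)·5.500²·sin(360°/16) = 92.61 mm²); the cube at (1.5, 14) does not reach this height (z outside [8, 26.5]); the cylinder at (7.5, 0): section is a regular 16-gon, circumradius r=6.5 (area = (16/2)·6.500²·sin(360°/16) = 129.35 mm²); the cube at (8, -4) is absent (z outside [15, 40]); Combining (union): the regions partially overlap — summed areas 221.96 mm² minus the doubly-counted overlap 27.55 mm² gives 194.41 mm² — area = 194.41 mm². Checking containment: at z = 5.16 the cross-section extends beyond the z = 4.8 cross-section by about 101.80 mm².

part overhangs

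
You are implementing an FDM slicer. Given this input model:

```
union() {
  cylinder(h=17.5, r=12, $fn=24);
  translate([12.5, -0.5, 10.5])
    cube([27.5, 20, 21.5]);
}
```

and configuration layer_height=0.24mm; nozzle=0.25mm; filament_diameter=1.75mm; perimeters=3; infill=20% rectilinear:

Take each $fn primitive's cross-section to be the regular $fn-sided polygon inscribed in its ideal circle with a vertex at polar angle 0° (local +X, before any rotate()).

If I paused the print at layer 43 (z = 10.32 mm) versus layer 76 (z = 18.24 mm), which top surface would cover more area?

layer 76 (z = 18.24 mm)

Layer 43 (z = 10.32): the cylinder: section is a regular 24-gon, circumradius r=12 (area = (24/2)·12.000²·sin(360°/24) = 447.24 mm²); the cube at (12.5, -0.5) is not intersected at this z (z outside [10.5, 32]); Taking the union: only the r=12 cylinder is present, so the union is just that shape — area = 447.24 mm². So its area = 447.24 mm². Layer 76 (z = 18.24): the cylinder is not intersected at this z (z outside [0, 17.5]); the cube at (12.5, -0.5) (footprint 27.5×20) is included at this height (area 550.00 mm²); Taking the union: only the 27.5×20 cube at (12.5, -0.5) is present, so the union is just that shape — area = 550.00 mm². So its area = 550.00 mm². Layer 76 is larger (550.00 vs 447.24 mm²).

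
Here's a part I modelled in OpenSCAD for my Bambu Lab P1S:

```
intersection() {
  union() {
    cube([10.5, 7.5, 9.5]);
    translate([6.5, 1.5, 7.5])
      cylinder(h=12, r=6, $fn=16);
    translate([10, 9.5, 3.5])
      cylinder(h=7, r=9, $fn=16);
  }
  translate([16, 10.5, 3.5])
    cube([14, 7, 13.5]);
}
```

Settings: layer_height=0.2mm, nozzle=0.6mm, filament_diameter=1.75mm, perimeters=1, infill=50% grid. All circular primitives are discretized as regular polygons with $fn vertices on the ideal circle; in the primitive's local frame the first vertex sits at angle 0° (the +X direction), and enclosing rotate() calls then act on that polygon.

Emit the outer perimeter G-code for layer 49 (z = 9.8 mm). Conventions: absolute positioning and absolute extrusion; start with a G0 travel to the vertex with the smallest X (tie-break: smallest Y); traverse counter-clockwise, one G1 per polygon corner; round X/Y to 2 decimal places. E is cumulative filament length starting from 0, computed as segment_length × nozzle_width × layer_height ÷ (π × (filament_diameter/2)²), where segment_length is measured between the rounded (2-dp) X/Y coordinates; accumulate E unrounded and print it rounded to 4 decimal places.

G0 X16.00 Y10.50 Z9.80
G1 X18.80 Y10.50 E0.1397
G1 X18.31 Y12.94 E0.2639
G1 X16.36 Y15.86 E0.4390
G1 X16.00 Y16.11 E0.4609
G1 X16.00 Y10.50 E0.7408

At z = 9.8 mm: the cube is not intersected at this z (z outside [0, 9.5]); the cylinder at (6.5, 1.5): section is a regular 16-gon, circumradius r=6; the r=9 cylinder at (10, 9.5) contributes a regular 16-gon of circumradius 9; Taking the union: the regions partially overlap (shared area 48.89 mm²), so overlapping operands fuse into one piece — 1 connected region; the 14×7 cube at (16, 10.5) contributes its full rectangle; Keeping only the common overlap: the 14×7 cube at (16, 10.5) partially overlaps that combined region; clipping to the common part keeps 10.21 mm² — 1 connected region. The outline is a single polygon with 5 vertices. Extrusion per mm of travel: 0.6 × 0.2 / (π × 0.875²) = 0.049890. Accumulating E over each segment gives final E = 0.7408.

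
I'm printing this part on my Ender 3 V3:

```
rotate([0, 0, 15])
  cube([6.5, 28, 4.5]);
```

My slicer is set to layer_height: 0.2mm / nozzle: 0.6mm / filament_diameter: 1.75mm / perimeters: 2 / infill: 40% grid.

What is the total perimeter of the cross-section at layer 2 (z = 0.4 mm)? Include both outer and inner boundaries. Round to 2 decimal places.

69.00 mm

At z = 0.4 mm: the 6.5×28 cube contributes its full rectangle (perimeter 69.00 mm); (whole slice rotated 15° about Z — lengths, areas and connectivity unchanged). Overall, the cross-section is a single solid region. Total boundary length (outer) = 69.00 mm.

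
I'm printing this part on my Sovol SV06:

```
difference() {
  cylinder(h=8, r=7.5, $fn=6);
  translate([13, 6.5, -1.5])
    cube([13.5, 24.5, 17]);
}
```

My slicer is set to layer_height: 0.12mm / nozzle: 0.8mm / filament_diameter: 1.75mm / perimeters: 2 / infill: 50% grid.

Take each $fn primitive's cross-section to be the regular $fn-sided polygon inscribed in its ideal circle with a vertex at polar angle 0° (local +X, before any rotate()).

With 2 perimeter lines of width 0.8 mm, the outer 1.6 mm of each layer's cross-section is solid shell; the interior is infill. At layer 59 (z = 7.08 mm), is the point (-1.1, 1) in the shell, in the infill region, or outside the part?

infill

At z = 7.08 mm: the r=7.5 cylinder contributes a regular 6-gon of circumradius 7.5; the cube at (13, 6.5) (footprint 13.5×24.5) is included at this height; Subtracting the remaining from the first: starting from the r=7.5 cylinder, the 13.5×24.5 cube at (13, 6.5) misses the remaining region (no effect) — 1 connected region. Overall, the cross-section is a single solid region. The nearest boundary edge runs (-7.50, 0.00)→(-3.75, 6.50); distance from the point to it = 5.04 mm. The point is inside the cross-section and 5.04 mm from the nearest boundary — more than the 1.6 mm shell width (2 × 0.8), so it's in the infill interior.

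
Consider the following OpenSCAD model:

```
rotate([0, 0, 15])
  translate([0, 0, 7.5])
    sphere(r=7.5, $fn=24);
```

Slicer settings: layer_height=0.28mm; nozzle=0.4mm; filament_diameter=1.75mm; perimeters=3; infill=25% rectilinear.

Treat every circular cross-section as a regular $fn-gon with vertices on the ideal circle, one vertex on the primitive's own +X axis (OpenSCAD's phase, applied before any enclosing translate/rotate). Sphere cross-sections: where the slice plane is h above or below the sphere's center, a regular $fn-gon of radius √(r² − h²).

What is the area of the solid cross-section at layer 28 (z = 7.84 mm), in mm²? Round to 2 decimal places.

174.34 mm²

At z = 7.84 mm: the r=7.5 sphere contributes a regular 24-gon of circumradius √(7.5²−0.34²) = 7.492 (area = (24/2)·7.492²·sin(360°/24) = 174.34 mm²); (whole slice rotated 15° about Z — lengths, areas and connectivity unchanged). Overall, the cross-section is a single solid region. Net area = 174.34 mm².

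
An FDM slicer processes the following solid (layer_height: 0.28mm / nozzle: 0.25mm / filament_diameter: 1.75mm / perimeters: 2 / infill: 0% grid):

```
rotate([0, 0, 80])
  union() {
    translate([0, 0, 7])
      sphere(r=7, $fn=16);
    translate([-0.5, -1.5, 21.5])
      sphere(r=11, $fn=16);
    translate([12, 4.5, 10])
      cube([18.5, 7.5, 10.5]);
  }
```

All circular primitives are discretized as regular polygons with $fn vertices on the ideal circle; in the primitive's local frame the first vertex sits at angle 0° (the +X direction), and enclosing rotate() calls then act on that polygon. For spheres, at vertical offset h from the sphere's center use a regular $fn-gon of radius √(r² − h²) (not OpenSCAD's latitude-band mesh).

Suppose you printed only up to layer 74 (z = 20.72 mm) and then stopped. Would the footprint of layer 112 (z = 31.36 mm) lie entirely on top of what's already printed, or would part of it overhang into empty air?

entirely on top

Compare the two slices. At z = 20.72: the sphere is not intersected at this z (|z−center|=13.720 > r=7); the r=11 sphere at (-0.5, -1.5) slices to a regular 16-gon of circumradius 10.972 (√(r²−h²) with h=0.78 from center) (area = (16/2)·10.972²·sin(360°/16) = 368.57 mm²); the cube at (12, 4.5) is absent (z outside [10, 20.5]); Combining (union): only the r=11 sphere at (-0.5, -1.5) is present, so the union is just that shape — area = 368.57 mm²; (whole slice rotated 80° about Z — lengths, areas and connectivity unchanged). At z = 31.36: the sphere is not intersected at this z (|z−center|=24.360 > r=7); the r=11 sphere at (-0.5, -1.5) contributes a regular 16-gon of circumradius √(11²−9.86²) = 4.877 (area = (16/2)·4.877²·sin(360°/16) = 72.80 mm²); the cube at (12, 4.5) does not reach this height (z outside [10, 20.5]); Taking the union: only the r=11 sphere at (-0.5, -1.5) is present, so the union is just that shape — area = 72.80 mm²; (rotated 80° about Z; rotation is an isometry so areas/perimeters/island counts are preserved). Checking containment: the cross-section at z = 31.36 is a subset of the cross-section at z = 20.72.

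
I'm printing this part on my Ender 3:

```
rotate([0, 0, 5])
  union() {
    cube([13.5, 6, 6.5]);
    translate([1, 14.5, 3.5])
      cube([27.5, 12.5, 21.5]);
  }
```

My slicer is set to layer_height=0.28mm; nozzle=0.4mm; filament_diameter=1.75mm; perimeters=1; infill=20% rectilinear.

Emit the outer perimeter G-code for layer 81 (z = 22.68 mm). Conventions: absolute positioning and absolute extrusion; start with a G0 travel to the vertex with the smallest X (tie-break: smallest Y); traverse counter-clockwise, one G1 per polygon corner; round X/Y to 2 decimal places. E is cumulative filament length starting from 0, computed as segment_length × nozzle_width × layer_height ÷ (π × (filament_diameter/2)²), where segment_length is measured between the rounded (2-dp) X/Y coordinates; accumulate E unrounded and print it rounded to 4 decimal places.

At z = 22.68 mm: the cube is not intersected at this z (z outside [0, 6.5]); the 27.5×12.5 cube at (1, 14.5) contributes its full rectangle; Merging all regions: only the 27.5×12.5 cube at (1, 14.5) is present, so the union is just that shape — 1 connected region; (whole slice rotated 5° about Z — lengths, areas and connectivity unchanged). The outline is a single polygon with 4 vertices. Extrusion per mm of travel: 0.4 × 0.28 / (π × 0.875²) = 0.046564. Accumulating E over each segment gives final E = 3.7254.

G0 X-1.36 Y26.98 Z22.68
G1 X-0.27 Y14.53 E0.5819
G1 X27.13 Y16.93 E1.8627
G1 X26.04 Y29.38 E2.4446
G1 X-1.36 Y26.98 E3.7254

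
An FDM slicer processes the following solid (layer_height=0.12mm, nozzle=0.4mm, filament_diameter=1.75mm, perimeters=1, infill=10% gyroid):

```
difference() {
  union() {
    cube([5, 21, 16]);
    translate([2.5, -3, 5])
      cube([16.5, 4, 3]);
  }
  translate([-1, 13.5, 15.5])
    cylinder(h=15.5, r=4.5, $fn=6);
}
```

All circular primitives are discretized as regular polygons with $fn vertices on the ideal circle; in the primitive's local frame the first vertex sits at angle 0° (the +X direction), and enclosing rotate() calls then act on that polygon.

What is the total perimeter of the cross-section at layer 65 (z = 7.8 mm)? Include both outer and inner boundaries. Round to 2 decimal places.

At z = 7.8 mm: the cube (footprint 5×21) is included at this height (perimeter 52.00 mm); the cube at (2.5, -3) (footprint 16.5×4) is included at this height (perimeter 41.00 mm); Merging all regions: the regions partially overlap (shared area 2.50 mm²), so the edge portions inside another operand are dropped and the merged outline is re-measured after clipping — boundary = 86.00 mm; the cylinder at (-1, 13.5) is absent (z outside [15.5, 31]); After the difference (first − rest): none of the subtracted shapes is present at this height, so that combined region is unchanged — boundary = 86.00 mm. Overall, the cross-section is a single solid region. Total boundary length (outer) = 86.00 mm.

86.00 mm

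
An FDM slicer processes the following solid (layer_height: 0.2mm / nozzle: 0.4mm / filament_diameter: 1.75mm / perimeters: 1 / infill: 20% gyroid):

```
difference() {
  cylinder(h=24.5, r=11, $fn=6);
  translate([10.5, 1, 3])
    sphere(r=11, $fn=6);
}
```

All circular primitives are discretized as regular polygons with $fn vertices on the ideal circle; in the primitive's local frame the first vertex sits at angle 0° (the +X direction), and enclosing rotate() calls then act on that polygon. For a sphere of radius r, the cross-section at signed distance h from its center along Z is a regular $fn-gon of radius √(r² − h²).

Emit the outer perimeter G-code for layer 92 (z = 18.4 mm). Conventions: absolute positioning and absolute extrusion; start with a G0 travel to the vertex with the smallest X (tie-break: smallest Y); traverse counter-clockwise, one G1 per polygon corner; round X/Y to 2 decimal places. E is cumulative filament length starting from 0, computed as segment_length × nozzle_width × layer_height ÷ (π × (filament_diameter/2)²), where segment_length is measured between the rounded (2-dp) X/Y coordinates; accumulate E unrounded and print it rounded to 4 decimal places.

G0 X-11.00 Y0.00 Z18.40
G1 X-5.50 Y-9.53 E0.3660
G1 X5.50 Y-9.53 E0.7318
G1 X11.00 Y0.00 E1.0978
G1 X5.50 Y9.53 E1.4638
G1 X-5.50 Y9.53 E1.8296
G1 X-11.00 Y0.00 E2.1956

At z = 18.4 mm: the r=11 cylinder gives a regular 6-gon of circumradius 11 (constant along its height); the sphere at (10.5, 1) does not reach this height (|z−center|=15.400 > r=11); Taking the first minus the rest: none of the subtracted shapes is present at this height, so the r=11 cylinder is unchanged — 1 connected region. The outline is a single polygon with 6 vertices. Extrusion per mm of travel: 0.4 × 0.2 / (π × 0.875²) = 0.033260. Accumulating E over each segment gives final E = 2.1956.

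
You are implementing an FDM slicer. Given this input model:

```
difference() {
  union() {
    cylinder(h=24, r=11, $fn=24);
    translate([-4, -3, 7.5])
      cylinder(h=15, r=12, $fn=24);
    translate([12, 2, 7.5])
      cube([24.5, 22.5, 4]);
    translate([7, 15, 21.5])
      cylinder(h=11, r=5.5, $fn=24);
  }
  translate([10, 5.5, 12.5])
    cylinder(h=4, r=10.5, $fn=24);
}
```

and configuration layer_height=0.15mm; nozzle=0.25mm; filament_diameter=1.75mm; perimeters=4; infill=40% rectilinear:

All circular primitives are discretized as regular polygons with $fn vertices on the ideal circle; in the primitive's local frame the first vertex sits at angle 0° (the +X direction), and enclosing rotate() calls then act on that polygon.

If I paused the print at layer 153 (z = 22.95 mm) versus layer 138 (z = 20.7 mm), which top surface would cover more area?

Layer 153 (z = 22.95): the r=11 cylinder contributes a regular 24-gon of circumradius 11 (area = (24/2)·11.000²·sin(360°/24) = 375.81 mm²); the cylinder at (-4, -3) is absent (z outside [7.5, 22.5]); the cube at (12, 2) is not intersected at this z (z outside [7.5, 11.5]); the cylinder at (7, 15): section is a regular 24-gon, circumradius r=5.5 (area = (24/2)·5.500²·sin(360°/24) = 93.95 mm²); Taking the union: the 2 present regions are separate (no shared area or edge), so areas and boundary lengths simply add and each stays a separate island — area = 469.76 mm²; the cylinder at (10, 5.5) is not intersected at this z (z outside [12.5, 16.5]); Subtracting the remaining from the first: none of the subtracted shapes is present at this height, so that combined region is unchanged — area = 469.76 mm². So its area = 469.76 mm². Layer 138 (z = 20.7): the r=11 cylinder gives a regular 24-gon of circumradius 11 (constant along its height) (area = (24/2)·11.000²·sin(360°/24) = 375.81 mm²); the r=12 cylinder at (-4, -3) gives a regular 24-gon of circumradius 12 (constant along its height) (area = (24/2)·12.000²·sin(360°/24) = 447.24 mm²); the cube at (12, 2) is not intersected at this z (z outside [7.5, 11.5]); the cylinder at (7, 15) does not reach this height (z outside [21.5, 32.5]); Combining (union): the regions partially overlap — summed areas 823.04 mm² minus the doubly-counted overlap 295.76 mm² gives 527.29 mm² — area = 527.29 mm²; the cylinder at (10, 5.5) is absent (z outside [12.5, 16.5]); Taking the first minus the rest: none of the subtracted shapes is present at this height, so the result so far is unchanged — area = 527.29 mm². So its area = 527.29 mm². Layer 138 is larger (527.29 vs 469.76 mm²).

layer 138 (z = 20.7 mm)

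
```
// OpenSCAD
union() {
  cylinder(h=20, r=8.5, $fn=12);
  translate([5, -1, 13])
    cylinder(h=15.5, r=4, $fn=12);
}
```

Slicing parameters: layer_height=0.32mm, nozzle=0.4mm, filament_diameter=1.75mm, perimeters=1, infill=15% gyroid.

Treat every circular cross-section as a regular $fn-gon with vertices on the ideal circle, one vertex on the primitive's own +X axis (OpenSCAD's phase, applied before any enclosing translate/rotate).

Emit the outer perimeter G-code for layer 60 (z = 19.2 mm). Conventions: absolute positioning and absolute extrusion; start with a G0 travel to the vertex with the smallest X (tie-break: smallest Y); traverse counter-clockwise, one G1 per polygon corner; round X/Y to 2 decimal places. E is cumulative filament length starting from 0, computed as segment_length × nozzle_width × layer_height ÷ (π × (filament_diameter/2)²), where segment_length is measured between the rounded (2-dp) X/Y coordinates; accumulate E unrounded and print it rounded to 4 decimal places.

At z = 19.2 mm: the r=8.5 cylinder contributes a regular 12-gon of circumradius 8.5; the cylinder at (5, -1): section is a regular 12-gon, circumradius r=4; Merging all regions: the regions partially overlap (shared area 45.29 mm²), so overlapping operands fuse into one piece — 1 connected region. The outline is a single polygon with 16 vertices. Extrusion per mm of travel: 0.4 × 0.32 / (π × 0.875²) = 0.053216. Accumulating E over each segment gives final E = 2.8367.

G0 X-8.50 Y0.00 Z19.20
G1 X-7.36 Y-4.25 E0.2342
G1 X-4.25 Y-7.36 E0.4682
G1 X0.00 Y-8.50 E0.7024
G1 X4.25 Y-7.36 E0.9365
G1 X7.36 Y-4.25 E1.1706
G1 X7.42 Y-4.05 E1.1817
G1 X8.46 Y-3.00 E1.2604
G1 X9.00 Y-1.00 E1.3706
G1 X8.46 Y1.00 E1.4808
G1 X8.15 Y1.32 E1.5046
G1 X7.36 Y4.25 E1.6661
G1 X4.25 Y7.36 E1.9001
G1 X0.00 Y8.50 E2.1343
G1 X-4.25 Y7.36 E2.3684
G1 X-7.36 Y4.25 E2.6025
G1 X-8.50 Y0.00 E2.8367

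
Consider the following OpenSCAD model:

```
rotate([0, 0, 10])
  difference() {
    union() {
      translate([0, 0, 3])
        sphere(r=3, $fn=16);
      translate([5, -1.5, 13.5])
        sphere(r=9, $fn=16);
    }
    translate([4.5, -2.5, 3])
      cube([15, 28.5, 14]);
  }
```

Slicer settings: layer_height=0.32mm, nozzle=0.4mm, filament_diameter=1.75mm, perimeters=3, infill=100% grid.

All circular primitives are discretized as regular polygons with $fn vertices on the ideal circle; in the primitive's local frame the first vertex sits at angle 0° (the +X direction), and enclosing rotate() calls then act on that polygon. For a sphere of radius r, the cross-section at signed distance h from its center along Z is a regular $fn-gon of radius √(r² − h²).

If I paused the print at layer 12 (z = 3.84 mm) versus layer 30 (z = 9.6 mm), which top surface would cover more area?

layer 30 (z = 9.6 mm)

Layer 12 (z = 3.84): the r=3 sphere contributes a regular 16-gon of circumradius √(3²−0.84²) = 2.880 (area = (16/2)·2.880²·sin(360°/16) = 25.39 mm²); the sphere at (5, -1.5) does not reach this height (|z−center|=9.660 > r=9); Taking the union: only the r=3 sphere is present, so the union is just that shape — area = 25.39 mm²; the 15×28.5 cube at (4.5, -2.5) contributes its full rectangle (area 427.50 mm²); Subtracting the remaining from the first: starting from that combined region (25.39 mm²), the 15×28.5 cube at (4.5, -2.5) misses the remaining region (no effect) — area = 25.39 mm²; (rotated 10° about Z; rotation is an isometry so areas/perimeters/island counts are preserved). So its area = 25.39 mm². Layer 30 (z = 9.6): the sphere is absent (|z−center|=6.600 > r=3); the r=9 sphere at (5, -1.5) contributes a regular 16-gon of circumradius √(9²−3.9²) = 8.111 (area = (16/2)·8.111²·sin(360°/16) = 201.41 mm²); Taking the union: only the r=9 sphere at (5, -1.5) is present, so the union is just that shape — area = 201.41 mm²; the cube at (4.5, -2.5) is present — its section is the full 15×28.5 rectangle (area 427.50 mm²); Subtracting the remaining from the first: starting from the result so far (201.41 mm²), the 15×28.5 cube at (4.5, -2.5) partially overlaps it — only the 62.90 mm² overlap (of its 427.50 mm²) is removed, clipping the outline — area = 138.52 mm²; (whole slice rotated 10° about Z — lengths, areas and connectivity unchanged). So its area = 138.52 mm². Layer 30 is larger (138.52 vs 25.39 mm²).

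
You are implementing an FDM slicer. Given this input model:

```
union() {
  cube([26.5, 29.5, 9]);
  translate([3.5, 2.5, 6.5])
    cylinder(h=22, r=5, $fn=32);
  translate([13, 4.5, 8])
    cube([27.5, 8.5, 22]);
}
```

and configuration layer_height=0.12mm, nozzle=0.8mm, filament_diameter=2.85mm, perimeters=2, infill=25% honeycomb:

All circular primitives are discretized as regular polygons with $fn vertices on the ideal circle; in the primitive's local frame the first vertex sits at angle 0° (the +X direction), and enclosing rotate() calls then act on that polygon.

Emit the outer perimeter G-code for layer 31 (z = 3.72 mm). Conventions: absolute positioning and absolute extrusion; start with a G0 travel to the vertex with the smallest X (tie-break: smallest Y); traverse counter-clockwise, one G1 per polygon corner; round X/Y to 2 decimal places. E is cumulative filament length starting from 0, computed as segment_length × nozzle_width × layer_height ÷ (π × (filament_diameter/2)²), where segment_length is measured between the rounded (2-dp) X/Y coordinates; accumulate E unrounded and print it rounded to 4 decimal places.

G0 X0.00 Y0.00 Z3.72
G1 X26.50 Y0.00 E0.3988
G1 X26.50 Y29.50 E0.8427
G1 X0.00 Y29.50 E1.2415
G1 X0.00 Y0.00 E1.6854

At z = 3.72 mm: the cube is present — its section is the full 26.5×29.5 rectangle; the cylinder at (3.5, 2.5) does not reach this height (z outside [6.5, 28.5]); the cube at (13, 4.5) does not reach this height (z outside [8, 30]); Merging all regions: only the 26.5×29.5 cube is present, so the union is just that shape — 1 connected region. The outline is a single polygon with 4 vertices. Extrusion per mm of travel: 0.8 × 0.12 / (π × 1.425²) = 0.015048. Accumulating E over each segment gives final E = 1.6854.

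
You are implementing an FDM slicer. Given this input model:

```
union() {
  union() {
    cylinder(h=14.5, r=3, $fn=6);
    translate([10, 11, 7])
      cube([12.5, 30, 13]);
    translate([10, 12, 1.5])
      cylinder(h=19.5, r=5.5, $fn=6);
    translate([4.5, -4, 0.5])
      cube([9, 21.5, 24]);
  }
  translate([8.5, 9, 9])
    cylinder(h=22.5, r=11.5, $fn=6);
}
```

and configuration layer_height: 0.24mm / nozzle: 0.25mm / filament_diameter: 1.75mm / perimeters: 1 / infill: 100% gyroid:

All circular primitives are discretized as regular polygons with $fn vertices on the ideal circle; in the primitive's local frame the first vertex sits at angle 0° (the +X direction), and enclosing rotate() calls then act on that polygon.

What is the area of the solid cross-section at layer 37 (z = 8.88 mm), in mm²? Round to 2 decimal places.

At z = 8.88 mm: the cylinder: section is a regular 6-gon, circumradius r=3 (area = (6/2)·3.000²·sin(360°/6) = 23.38 mm²); the cube at (10, 11) is present — its section is the full 12.5×30 rectangle (area 375.00 mm²); the cylinder at (10, 12): section is a regular 6-gon, circumradius r=5.5 (area = (6/2)·5.500²·sin(360°/6) = 78.59 mm²); the cube at (4.5, -4) is present — its section is the full 9×21.5 rectangle (area 193.50 mm²); Merging all regions: the regions partially overlap — summed areas 670.47 mm² minus the doubly-counted overlap 99.59 mm² gives 570.89 mm² — area = 570.89 mm²; the cylinder at (8.5, 9) is not intersected at this z (z outside [9, 31.5]); Combining (union): only the result so far is present, so the union is just that shape — area = 570.89 mm². Overall, the cross-section has 2 separate islands. Net area = 570.89 mm².

570.89 mm²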